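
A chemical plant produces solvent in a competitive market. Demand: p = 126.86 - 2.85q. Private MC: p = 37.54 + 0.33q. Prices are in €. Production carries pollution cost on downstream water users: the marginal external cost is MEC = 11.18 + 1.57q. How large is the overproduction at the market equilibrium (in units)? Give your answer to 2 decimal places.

11.64 units

Market equilibrium (private): 37.54 + 0.33q = 126.86 - 2.85q → q_m = 28.0881.
Social marginal cost = private MC + MEC = 48.72 + 1.90q.
Set SMC = demand: 48.72 + 1.90q = 126.86 - 2.85q → q* = 16.4505.
Gap = |28.0881 − 16.4505| = 11.6376.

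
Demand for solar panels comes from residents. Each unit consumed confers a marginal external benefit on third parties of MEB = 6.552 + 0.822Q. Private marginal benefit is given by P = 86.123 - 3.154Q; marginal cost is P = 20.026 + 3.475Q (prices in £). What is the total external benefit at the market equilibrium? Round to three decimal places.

Market equilibrium (private): 20.026 + 3.475Q = 86.123 - 3.154Q → Q_m = 9.9709.
Total external benefit = ∫₀^{Q_m} (6.552 + 0.822Q) dQ = 6.552×9.9709 + ½×0.822×9.9709² = 106.1905.

£106.190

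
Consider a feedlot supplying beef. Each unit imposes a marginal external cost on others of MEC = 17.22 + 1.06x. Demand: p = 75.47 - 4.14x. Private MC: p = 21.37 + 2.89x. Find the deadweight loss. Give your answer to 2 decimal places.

Market equilibrium (private): 21.37 + 2.89x = 75.47 - 4.14x → x_m = 7.6956.
Social marginal cost = private MC + MEC = 38.59 + 3.95x.
Set SMC = demand: 38.59 + 3.95x = 75.47 - 4.14x → x* = 4.5587.
The welfare-loss triangle has base |x_m − x*| and height MEC(x_m) (the vertical gap between SMC and demand is zero at x* and MEC at x_m).
DWL = ½ × 3.1369 × 25.3773 = 39.8030.

DWL = 39.80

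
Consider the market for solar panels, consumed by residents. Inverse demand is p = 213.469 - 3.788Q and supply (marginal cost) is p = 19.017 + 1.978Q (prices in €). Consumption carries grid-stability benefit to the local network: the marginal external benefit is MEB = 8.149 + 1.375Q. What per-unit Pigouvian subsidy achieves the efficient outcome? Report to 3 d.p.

subsidy = €71.592 per unit

Social marginal benefit = demand + MEB = 221.618 - 2.413Q.
Set SMB = MC: 221.618 - 2.413Q = 19.017 + 1.978Q → Q* = 46.1401.
The Pigouvian subsidy equals MEB at Q*: 8.149 + 1.375×46.1401 = 71.5916.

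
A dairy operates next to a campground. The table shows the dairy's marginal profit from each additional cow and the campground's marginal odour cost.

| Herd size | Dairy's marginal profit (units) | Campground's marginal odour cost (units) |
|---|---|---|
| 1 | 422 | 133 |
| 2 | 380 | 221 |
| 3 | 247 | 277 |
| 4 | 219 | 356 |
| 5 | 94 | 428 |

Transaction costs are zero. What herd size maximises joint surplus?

Bargaining reaches the level where marginal profit last exceeds marginal odour cost.
That holds through level 2 (380 ≥ 221) but not at 3 (247 < 277).

2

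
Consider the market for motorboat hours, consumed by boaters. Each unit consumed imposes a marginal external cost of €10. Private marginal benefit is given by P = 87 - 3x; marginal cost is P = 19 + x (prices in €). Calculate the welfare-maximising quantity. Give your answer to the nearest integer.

x* = 15

Social marginal benefit = demand − MEC = 77 - 3x.
Set SMB = MC: 77 - 3x = 19 + x → x* = 14.5000.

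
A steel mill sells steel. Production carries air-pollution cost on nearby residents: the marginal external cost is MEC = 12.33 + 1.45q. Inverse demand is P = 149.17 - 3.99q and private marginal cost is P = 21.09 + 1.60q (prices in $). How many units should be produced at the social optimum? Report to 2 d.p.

q* = 16.44

Social marginal cost = private MC + MEC = 33.42 + 3.05q.
Set SMC = demand: 33.42 + 3.05q = 149.17 - 3.99q → q* = 16.4418.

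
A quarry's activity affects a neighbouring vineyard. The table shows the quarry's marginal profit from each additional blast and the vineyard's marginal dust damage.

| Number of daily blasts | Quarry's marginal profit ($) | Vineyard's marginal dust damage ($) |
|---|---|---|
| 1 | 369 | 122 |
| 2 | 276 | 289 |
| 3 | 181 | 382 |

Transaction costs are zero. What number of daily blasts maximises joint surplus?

Bargaining reaches the level where marginal profit last exceeds marginal dust damage.
That holds through level 1 (369 ≥ 122) but not at 2 (276 < 289).

1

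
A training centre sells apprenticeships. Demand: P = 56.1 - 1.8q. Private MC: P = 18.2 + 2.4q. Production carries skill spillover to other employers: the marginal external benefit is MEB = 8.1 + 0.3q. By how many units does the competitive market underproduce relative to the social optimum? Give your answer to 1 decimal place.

Market equilibrium (private): 18.2 + 2.4q = 56.1 - 1.8q → q_m = 9.0238.
Social marginal cost = private MC − MEB = 10.1 + 2.1q.
Set SMC = demand: 10.1 + 2.1q = 56.1 - 1.8q → q* = 11.7949.
Gap = |9.0238 − 11.7949| = 2.7711.

2.8 units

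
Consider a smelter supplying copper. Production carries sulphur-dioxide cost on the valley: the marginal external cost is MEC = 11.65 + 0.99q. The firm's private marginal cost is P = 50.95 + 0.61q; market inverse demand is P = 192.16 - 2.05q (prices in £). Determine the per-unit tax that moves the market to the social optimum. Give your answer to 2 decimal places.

Social marginal cost = private MC + MEC = 62.60 + 1.60q.
Set SMC = demand: 62.60 + 1.60q = 192.16 - 2.05q → q* = 35.4959.
The Pigouvian tax equals MEC at q*: 11.65 + 0.99×35.4959 = 46.7909.

tax = £46.79 per unit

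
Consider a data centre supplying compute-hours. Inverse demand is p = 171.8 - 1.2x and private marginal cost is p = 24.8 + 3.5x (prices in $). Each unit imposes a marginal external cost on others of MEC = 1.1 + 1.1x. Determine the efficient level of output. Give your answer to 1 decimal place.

Social marginal cost = private MC + MEC = 25.9 + 4.6x.
Set SMC = demand: 25.9 + 4.6x = 171.8 - 1.2x → x* = 25.1552.

x* = 25.2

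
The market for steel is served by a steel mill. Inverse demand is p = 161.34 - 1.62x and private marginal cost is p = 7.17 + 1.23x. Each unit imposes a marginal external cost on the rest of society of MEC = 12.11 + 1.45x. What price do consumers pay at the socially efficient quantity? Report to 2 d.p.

Social marginal cost = private MC + MEC = 19.28 + 2.68x.
Set SMC = demand: 19.28 + 2.68x = 161.34 - 1.62x → x* = 33.0372.
Consumer price on the demand curve at x*: 161.34 − 1.62×33.0372 = 107.8197.

P = 107.82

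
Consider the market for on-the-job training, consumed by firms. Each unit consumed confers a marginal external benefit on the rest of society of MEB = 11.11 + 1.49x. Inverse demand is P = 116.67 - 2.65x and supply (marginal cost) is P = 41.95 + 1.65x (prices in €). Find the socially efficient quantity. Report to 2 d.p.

Social marginal benefit = demand + MEB = 127.78 - 1.16x.
Set SMB = MC: 127.78 - 1.16x = 41.95 + 1.65x → x* = 30.5445.

x* = 30.54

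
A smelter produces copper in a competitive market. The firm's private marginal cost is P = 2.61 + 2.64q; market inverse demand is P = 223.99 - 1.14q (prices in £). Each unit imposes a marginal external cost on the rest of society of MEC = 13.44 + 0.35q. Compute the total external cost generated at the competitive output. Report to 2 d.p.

£1387.38

Market equilibrium (private): 2.61 + 2.64q = 223.99 - 1.14q → q_m = 58.5661.
Total external cost = ∫₀^{q_m} (13.44 + 0.35q) dq = 13.44×58.5661 + ½×0.35×58.5661² = 1387.3763.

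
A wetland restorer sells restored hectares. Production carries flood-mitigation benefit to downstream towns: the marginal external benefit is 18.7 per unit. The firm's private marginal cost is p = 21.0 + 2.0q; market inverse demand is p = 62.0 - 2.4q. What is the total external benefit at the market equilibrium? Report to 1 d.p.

Market equilibrium (private): 21.0 + 2.0q = 62.0 - 2.4q → q_m = 9.3182.
Total external benefit = MEB × q_m = 18.7 × 9.3182 = 174.2503.

174.3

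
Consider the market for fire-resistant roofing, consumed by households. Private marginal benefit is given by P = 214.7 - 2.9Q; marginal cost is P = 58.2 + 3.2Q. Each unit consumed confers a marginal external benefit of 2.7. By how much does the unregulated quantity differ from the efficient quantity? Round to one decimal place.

Market equilibrium (private): 58.2 + 3.2Q = 214.7 - 2.9Q → Q_m = 25.6557.
Social marginal benefit = demand + MEB = 217.4 - 2.9Q.
Set SMB = MC: 217.4 - 2.9Q = 58.2 + 3.2Q → Q* = 26.0984.
Gap = |25.6557 − 26.0984| = 0.4427.

0.4 units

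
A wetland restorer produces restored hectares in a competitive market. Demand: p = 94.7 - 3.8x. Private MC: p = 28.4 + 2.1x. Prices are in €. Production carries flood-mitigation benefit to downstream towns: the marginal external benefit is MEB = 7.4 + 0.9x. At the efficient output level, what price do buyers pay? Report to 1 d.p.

P = €38.7

Social marginal cost = private MC − MEB = 21.0 + 1.2x.
Set SMC = demand: 21.0 + 1.2x = 94.7 - 3.8x → x* = 14.7400.
Consumer price on the demand curve at x*: 94.7 − 3.8×14.7400 = 38.6880.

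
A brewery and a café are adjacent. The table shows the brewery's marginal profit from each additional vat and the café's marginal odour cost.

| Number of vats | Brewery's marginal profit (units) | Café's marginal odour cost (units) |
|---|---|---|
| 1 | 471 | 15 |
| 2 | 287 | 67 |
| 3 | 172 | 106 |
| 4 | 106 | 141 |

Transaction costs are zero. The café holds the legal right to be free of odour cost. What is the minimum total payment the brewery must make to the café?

188

Efficient level: marginal profit ≥ marginal odour cost through level 3, so k* = 3.
With the café holding the right, the brewery must at least compensate total damage at k*: 15 + 67 + 106 = 188.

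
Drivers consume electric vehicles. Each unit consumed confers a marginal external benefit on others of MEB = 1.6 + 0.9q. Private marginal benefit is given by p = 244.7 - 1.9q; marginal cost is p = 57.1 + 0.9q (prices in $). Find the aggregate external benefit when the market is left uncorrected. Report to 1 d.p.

Market equilibrium (private): 57.1 + 0.9q = 244.7 - 1.9q → q_m = 67.0000.
Total external benefit = ∫₀^{q_m} (1.6 + 0.9q) dq = 1.6×67.0000 + ½×0.9×67.0000² = 2127.2500.

$2127.3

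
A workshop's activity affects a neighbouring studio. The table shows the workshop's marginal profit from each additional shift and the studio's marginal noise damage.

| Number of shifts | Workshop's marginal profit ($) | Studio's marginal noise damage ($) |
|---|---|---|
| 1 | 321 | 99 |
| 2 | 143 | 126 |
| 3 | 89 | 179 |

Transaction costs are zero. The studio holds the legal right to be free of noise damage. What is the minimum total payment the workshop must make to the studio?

$225

Efficient level: marginal profit ≥ marginal noise damage through level 2, so k* = 2.
With the studio holding the right, the workshop must at least compensate total damage at k*: 99 + 126 = 225.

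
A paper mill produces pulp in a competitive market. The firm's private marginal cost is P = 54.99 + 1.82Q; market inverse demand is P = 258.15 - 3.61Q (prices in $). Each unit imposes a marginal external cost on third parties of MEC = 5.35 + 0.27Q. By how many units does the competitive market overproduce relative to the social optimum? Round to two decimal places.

2.71 units

Market equilibrium (private): 54.99 + 1.82Q = 258.15 - 3.61Q → Q_m = 37.4144.
Social marginal cost = private MC + MEC = 60.34 + 2.09Q.
Set SMC = demand: 60.34 + 2.09Q = 258.15 - 3.61Q → Q* = 34.7035.
Gap = |37.4144 − 34.7035| = 2.7109.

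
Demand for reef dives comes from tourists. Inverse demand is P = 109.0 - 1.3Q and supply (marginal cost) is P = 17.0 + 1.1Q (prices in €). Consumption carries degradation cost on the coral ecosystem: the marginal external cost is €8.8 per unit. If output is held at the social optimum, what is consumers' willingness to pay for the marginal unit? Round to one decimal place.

P = €63.9

Social marginal benefit = demand − MEC = 100.2 - 1.3Q.
Set SMB = MC: 100.2 - 1.3Q = 17.0 + 1.1Q → Q* = 34.6667.
Consumer price on the demand curve at Q*: 109.0 − 1.3×34.6667 = 63.9333.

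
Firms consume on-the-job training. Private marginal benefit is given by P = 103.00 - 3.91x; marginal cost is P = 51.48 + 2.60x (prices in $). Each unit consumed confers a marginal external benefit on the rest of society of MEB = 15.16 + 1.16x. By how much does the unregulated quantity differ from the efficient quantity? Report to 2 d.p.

Market equilibrium (private): 51.48 + 2.60x = 103.00 - 3.91x → x_m = 7.9140.
Social marginal benefit = demand + MEB = 118.16 - 2.75x.
Set SMB = MC: 118.16 - 2.75x = 51.48 + 2.60x → x* = 12.4636.
Gap = |7.9140 − 12.4636| = 4.5496.

4.55 units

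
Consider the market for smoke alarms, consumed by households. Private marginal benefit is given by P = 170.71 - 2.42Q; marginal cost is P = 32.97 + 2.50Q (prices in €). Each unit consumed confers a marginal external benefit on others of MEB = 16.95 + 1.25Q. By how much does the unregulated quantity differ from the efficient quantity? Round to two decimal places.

Market equilibrium (private): 32.97 + 2.50Q = 170.71 - 2.42Q → Q_m = 27.9959.
Social marginal benefit = demand + MEB = 187.66 - 1.17Q.
Set SMB = MC: 187.66 - 1.17Q = 32.97 + 2.50Q → Q* = 42.1499.
Gap = |27.9959 − 42.1499| = 14.1540.

14.15 units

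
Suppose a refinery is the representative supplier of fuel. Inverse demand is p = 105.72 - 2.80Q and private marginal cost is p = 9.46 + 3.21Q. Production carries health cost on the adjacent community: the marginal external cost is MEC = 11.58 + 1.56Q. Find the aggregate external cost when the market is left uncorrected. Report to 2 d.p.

385.57

Market equilibrium (private): 9.46 + 3.21Q = 105.72 - 2.80Q → Q_m = 16.0166.
Total external cost = ∫₀^{Q_m} (11.58 + 1.56Q) dQ = 11.58×16.0166 + ½×1.56×16.0166² = 385.5668.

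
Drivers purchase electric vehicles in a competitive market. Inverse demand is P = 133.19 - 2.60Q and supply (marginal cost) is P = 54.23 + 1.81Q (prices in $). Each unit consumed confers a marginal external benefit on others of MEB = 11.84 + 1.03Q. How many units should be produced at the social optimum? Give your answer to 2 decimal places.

Q* = 26.86

Social marginal benefit = demand + MEB = 145.03 - 1.57Q.
Set SMB = MC: 145.03 - 1.57Q = 54.23 + 1.81Q → Q* = 26.8639.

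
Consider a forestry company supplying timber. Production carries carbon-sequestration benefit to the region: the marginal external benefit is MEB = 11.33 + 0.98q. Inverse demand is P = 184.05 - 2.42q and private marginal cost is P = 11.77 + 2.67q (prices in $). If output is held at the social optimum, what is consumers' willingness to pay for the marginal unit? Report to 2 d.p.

Social marginal cost = private MC − MEB = 0.44 + 1.69q.
Set SMC = demand: 0.44 + 1.69q = 184.05 - 2.42q → q* = 44.6740.
Consumer price on the demand curve at q*: 184.05 − 2.42×44.6740 = 75.9389.

P = $75.94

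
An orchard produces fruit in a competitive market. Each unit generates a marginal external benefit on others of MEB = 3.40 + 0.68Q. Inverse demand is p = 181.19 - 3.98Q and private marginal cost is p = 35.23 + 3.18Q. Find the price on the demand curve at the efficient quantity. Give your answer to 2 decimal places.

P = 89.45

Social marginal cost = private MC − MEB = 31.83 + 2.50Q.
Set SMC = demand: 31.83 + 2.50Q = 181.19 - 3.98Q → Q* = 23.0494.
Consumer price on the demand curve at Q*: 181.19 − 3.98×23.0494 = 89.4534.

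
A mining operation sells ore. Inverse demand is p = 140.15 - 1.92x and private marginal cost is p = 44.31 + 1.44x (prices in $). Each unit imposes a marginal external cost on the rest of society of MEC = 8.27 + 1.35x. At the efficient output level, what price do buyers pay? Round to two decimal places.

Social marginal cost = private MC + MEC = 52.58 + 2.79x.
Set SMC = demand: 52.58 + 2.79x = 140.15 - 1.92x → x* = 18.5924.
Consumer price on the demand curve at x*: 140.15 − 1.92×18.5924 = 104.4526.

P = $104.45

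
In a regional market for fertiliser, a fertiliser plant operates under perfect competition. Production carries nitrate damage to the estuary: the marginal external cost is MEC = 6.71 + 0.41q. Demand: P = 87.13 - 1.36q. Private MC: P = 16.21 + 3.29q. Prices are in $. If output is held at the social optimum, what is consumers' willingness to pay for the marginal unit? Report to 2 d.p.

P = $69.87

Social marginal cost = private MC + MEC = 22.92 + 3.70q.
Set SMC = demand: 22.92 + 3.70q = 87.13 - 1.36q → q* = 12.6897.
Consumer price on the demand curve at q*: 87.13 − 1.36×12.6897 = 69.8720.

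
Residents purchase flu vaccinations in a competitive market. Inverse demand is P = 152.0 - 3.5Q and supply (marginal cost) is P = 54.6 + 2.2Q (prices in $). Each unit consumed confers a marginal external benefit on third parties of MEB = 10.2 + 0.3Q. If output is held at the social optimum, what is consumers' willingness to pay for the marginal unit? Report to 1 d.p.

P = $82.3

Social marginal benefit = demand + MEB = 162.2 - 3.2Q.
Set SMB = MC: 162.2 - 3.2Q = 54.6 + 2.2Q → Q* = 19.9259.
Consumer price on the demand curve at Q*: 152.0 − 3.5×19.9259 = 82.2594.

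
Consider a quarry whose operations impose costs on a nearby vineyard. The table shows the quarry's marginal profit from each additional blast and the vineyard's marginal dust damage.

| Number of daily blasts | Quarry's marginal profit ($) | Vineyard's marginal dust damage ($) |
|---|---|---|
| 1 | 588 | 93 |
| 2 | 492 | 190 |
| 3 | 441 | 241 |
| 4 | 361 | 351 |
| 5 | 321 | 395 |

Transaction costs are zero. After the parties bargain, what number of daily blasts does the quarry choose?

Bargaining reaches the level where marginal profit last exceeds marginal dust damage.
That holds through level 4 (361 ≥ 351) but not at 5 (321 < 395).

4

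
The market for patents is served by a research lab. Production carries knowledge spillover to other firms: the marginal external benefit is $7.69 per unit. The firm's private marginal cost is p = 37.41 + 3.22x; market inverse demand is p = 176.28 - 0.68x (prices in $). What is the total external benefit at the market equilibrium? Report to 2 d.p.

Market equilibrium (private): 37.41 + 3.22x = 176.28 - 0.68x → x_m = 35.6077.
Total external benefit = MEB × x_m = 7.69 × 35.6077 = 273.8232.

$273.82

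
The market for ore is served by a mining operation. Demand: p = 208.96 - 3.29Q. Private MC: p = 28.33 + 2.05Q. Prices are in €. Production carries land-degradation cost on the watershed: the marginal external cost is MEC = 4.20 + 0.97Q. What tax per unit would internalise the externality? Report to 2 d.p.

Social marginal cost = private MC + MEC = 32.53 + 3.02Q.
Set SMC = demand: 32.53 + 3.02Q = 208.96 - 3.29Q → Q* = 27.9604.
The Pigouvian tax equals MEC at Q*: 4.20 + 0.97×27.9604 = 31.3216.

tax = €31.32 per unit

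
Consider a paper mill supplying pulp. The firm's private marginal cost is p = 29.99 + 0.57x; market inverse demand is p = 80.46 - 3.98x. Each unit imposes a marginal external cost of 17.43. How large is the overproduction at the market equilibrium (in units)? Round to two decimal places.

3.83 units

Market equilibrium (private): 29.99 + 0.57x = 80.46 - 3.98x → x_m = 11.0923.
Social marginal cost = private MC + MEC = 47.42 + 0.57x.
Set SMC = demand: 47.42 + 0.57x = 80.46 - 3.98x → x* = 7.2615.
Gap = |11.0923 − 7.2615| = 3.8308.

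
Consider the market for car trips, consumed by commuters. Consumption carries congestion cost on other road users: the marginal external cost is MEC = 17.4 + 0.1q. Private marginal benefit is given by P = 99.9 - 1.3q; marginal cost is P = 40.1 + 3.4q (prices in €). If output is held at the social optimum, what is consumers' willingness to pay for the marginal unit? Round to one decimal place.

Social marginal benefit = demand − MEC = 82.5 - 1.4q.
Set SMB = MC: 82.5 - 1.4q = 40.1 + 3.4q → q* = 8.8333.
Consumer price on the demand curve at q*: 99.9 − 1.3×8.8333 = 88.4167.

P = €88.4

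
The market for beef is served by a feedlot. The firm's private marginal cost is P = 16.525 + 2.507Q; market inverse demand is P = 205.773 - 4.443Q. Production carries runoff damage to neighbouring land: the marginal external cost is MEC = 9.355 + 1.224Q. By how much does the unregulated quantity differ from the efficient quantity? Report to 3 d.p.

Market equilibrium (private): 16.525 + 2.507Q = 205.773 - 4.443Q → Q_m = 27.2299.
Social marginal cost = private MC + MEC = 25.880 + 3.731Q.
Set SMC = demand: 25.880 + 3.731Q = 205.773 - 4.443Q → Q* = 22.0080.
Gap = |27.2299 − 22.0080| = 5.2219.

5.222 units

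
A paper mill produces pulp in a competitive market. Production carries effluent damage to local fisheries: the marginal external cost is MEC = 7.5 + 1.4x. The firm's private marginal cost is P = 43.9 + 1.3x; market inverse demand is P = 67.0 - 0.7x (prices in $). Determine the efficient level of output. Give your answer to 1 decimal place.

Social marginal cost = private MC + MEC = 51.4 + 2.7x.
Set SMC = demand: 51.4 + 2.7x = 67.0 - 0.7x → x* = 4.5882.

x* = 4.6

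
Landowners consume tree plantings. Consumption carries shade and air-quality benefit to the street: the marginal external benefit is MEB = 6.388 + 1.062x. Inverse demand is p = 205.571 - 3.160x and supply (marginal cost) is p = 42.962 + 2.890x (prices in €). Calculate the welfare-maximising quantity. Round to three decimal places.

x* = 33.881

Social marginal benefit = demand + MEB = 211.959 - 2.098x.
Set SMB = MC: 211.959 - 2.098x = 42.962 + 2.890x → x* = 33.8807.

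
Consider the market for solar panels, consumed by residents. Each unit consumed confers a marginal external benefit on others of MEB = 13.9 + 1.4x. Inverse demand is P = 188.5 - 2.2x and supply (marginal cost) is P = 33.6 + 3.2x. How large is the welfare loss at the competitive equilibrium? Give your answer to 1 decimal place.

DWL = 365.3

Market equilibrium (private): 33.6 + 3.2x = 188.5 - 2.2x → x_m = 28.6852.
Social marginal benefit = demand + MEB = 202.4 - 0.8x.
Set SMB = MC: 202.4 - 0.8x = 33.6 + 3.2x → x* = 42.2000.
The welfare-loss triangle has base |x_m − x*| and height MEB(x_m) (the vertical gap between SMB and MC is zero at x* and MEB at x_m).
DWL = ½ × 13.5148 × 54.0593 = 365.3003.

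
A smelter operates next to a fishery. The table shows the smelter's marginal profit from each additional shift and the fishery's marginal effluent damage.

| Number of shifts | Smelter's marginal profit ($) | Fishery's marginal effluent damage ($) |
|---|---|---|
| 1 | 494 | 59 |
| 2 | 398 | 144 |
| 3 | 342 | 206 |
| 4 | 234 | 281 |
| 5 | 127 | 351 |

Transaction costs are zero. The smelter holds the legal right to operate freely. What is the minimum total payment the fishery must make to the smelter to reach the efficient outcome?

Left alone the smelter would choose level 5 (marginal profit stays positive).
Efficient level: k* = 3 (marginal profit ≥ marginal effluent damage through 3).
The fishery must at least cover the smelter's forgone profit from cutting 5→3: 234 + 127 = 361.

$361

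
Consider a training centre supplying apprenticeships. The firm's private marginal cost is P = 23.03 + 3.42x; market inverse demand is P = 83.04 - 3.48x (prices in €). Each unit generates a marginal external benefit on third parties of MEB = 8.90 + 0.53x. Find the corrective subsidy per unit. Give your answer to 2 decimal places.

Social marginal cost = private MC − MEB = 14.13 + 2.89x.
Set SMC = demand: 14.13 + 2.89x = 83.04 - 3.48x → x* = 10.8179.
The Pigouvian subsidy equals MEB at x*: 8.90 + 0.53×10.8179 = 14.6335.

subsidy = €14.63 per unit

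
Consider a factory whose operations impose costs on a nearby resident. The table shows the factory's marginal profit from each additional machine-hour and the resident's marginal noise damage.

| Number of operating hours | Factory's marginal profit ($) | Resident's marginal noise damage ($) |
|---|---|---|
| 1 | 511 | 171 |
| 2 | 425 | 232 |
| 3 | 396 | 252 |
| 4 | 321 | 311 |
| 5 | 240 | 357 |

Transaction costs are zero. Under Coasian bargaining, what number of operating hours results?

Bargaining reaches the level where marginal profit last exceeds marginal noise damage.
That holds through level 4 (321 ≥ 311) but not at 5 (240 < 357).

4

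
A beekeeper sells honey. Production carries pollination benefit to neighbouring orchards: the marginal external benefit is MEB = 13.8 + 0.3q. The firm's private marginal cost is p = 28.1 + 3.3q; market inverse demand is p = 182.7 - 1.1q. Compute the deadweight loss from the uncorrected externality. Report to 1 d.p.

Market equilibrium (private): 28.1 + 3.3q = 182.7 - 1.1q → q_m = 35.1364.
Social marginal cost = private MC − MEB = 14.3 + 3.0q.
Set SMC = demand: 14.3 + 3.0q = 182.7 - 1.1q → q* = 41.0732.
Height of the DWL triangle at q_m is demand(q_m) − SMC(q_m) = MEB(q_m) = 24.3409.
DWL = ½ × 5.9368 × 24.3409 = 72.2535.

DWL = 72.3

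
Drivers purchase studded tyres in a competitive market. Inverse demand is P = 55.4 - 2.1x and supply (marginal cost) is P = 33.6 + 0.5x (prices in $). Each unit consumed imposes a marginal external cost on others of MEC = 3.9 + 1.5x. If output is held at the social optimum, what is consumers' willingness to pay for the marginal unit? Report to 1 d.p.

P = $46.2

Social marginal benefit = demand − MEC = 51.5 - 3.6x.
Set SMB = MC: 51.5 - 3.6x = 33.6 + 0.5x → x* = 4.3659.
Consumer price on the demand curve at x*: 55.4 − 2.1×4.3659 = 46.2316.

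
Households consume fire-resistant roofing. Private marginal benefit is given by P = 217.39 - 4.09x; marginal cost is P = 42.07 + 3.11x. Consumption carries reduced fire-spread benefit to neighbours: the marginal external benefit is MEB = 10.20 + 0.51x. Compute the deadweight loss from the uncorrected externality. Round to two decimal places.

DWL = 38.24

Market equilibrium (private): 42.07 + 3.11x = 217.39 - 4.09x → x_m = 24.3500.
Social marginal benefit = demand + MEB = 227.59 - 3.58x.
Set SMB = MC: 227.59 - 3.58x = 42.07 + 3.11x → x* = 27.7309.
The welfare-loss triangle has base |x_m − x*| and height MEB(x_m) (the vertical gap between SMB and MC is zero at x* and MEB at x_m).
DWL = ½ × 3.3809 × 22.6185 = 38.2354.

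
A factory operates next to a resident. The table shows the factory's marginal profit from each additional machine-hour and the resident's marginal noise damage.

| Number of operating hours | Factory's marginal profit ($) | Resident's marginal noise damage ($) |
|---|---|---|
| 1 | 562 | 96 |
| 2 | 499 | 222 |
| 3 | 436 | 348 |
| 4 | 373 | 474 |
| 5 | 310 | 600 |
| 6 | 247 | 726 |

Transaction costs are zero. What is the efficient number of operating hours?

Bargaining reaches the level where marginal profit last exceeds marginal noise damage.
That holds through level 3 (436 ≥ 348) but not at 4 (373 < 474).

3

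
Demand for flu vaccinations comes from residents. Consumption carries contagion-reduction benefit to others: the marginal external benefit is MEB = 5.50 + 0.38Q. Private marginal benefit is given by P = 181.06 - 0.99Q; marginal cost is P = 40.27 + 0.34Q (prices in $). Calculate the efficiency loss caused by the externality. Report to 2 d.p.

DWL = $1100.44

Market equilibrium (private): 40.27 + 0.34Q = 181.06 - 0.99Q → Q_m = 105.8571.
Social marginal benefit = demand + MEB = 186.56 - 0.61Q.
Set SMB = MC: 186.56 - 0.61Q = 40.27 + 0.34Q → Q* = 153.9895.
The loss is the area between SMB and MC from Q* to Q_m; with linear curves that's a triangle of height MEB(Q_m).
DWL = ½ × 48.1324 × 45.7257 = 1100.4438.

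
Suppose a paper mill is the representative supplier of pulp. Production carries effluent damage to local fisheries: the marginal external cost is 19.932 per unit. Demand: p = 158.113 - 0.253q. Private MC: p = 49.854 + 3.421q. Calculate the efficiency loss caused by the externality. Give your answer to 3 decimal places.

Market equilibrium (private): 49.854 + 3.421q = 158.113 - 0.253q → q_m = 29.4662.
Social marginal cost = private MC + MEC = 69.786 + 3.421q.
Set SMC = demand: 69.786 + 3.421q = 158.113 - 0.253q → q* = 24.0411.
Height of the DWL triangle at q_m is SMC(q_m) − demand(q_m) = MEC(q_m) = 19.9320.
DWL = ½ × 5.4251 × 19.9320 = 54.0665.

DWL = 54.067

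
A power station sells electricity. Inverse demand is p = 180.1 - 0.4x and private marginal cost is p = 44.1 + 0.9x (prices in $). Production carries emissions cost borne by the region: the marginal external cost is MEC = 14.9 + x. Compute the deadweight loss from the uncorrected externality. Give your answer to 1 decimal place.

Market equilibrium (private): 44.1 + 0.9x = 180.1 - 0.4x → x_m = 104.6154.
Social marginal cost = private MC + MEC = 59.0 + 1.9x.
Set SMC = demand: 59.0 + 1.9x = 180.1 - 0.4x → x* = 52.6522.
The loss is the area between SMC and demand from x* to x_m; with linear curves that's a triangle of height MEC(x_m).
DWL = ½ × 51.9632 × 119.5154 = 3105.2013.

DWL = $3105.2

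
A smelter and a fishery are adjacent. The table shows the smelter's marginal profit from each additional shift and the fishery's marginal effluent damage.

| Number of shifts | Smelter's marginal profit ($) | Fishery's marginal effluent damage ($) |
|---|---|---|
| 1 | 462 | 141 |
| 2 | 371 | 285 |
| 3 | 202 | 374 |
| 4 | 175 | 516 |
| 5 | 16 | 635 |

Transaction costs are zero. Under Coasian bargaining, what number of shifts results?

Bargaining reaches the level where marginal profit last exceeds marginal effluent damage.
That holds through level 2 (371 ≥ 285) but not at 3 (202 < 374).

2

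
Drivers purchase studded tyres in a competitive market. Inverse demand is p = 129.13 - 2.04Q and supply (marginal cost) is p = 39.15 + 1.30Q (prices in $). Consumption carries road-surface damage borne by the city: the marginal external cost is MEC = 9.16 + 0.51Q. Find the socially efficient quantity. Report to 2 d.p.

Social marginal benefit = demand − MEC = 119.97 - 2.55Q.
Set SMB = MC: 119.97 - 2.55Q = 39.15 + 1.30Q → Q* = 20.9922.

Q* = 20.99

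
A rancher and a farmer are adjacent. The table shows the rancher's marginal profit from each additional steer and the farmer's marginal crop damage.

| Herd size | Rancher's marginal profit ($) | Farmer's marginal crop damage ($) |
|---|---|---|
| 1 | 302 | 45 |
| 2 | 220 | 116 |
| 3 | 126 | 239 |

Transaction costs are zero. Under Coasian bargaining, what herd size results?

Bargaining reaches the level where marginal profit last exceeds marginal crop damage.
That holds through level 2 (220 ≥ 116) but not at 3 (126 < 239).

2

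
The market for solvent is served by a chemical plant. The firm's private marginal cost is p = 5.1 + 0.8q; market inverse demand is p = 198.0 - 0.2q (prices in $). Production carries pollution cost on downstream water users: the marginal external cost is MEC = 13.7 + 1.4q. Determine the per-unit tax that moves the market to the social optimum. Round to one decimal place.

tax = $118.2 per unit

Social marginal cost = private MC + MEC = 18.8 + 2.2q.
Set SMC = demand: 18.8 + 2.2q = 198.0 - 0.2q → q* = 74.6667.
The Pigouvian tax equals MEC at q*: 13.7 + 1.4×74.6667 = 118.2334.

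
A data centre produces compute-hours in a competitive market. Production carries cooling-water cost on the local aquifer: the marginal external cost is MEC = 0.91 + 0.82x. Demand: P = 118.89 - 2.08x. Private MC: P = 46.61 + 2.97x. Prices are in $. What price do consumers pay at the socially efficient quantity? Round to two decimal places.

P = $93.60

Social marginal cost = private MC + MEC = 47.52 + 3.79x.
Set SMC = demand: 47.52 + 3.79x = 118.89 - 2.08x → x* = 12.1584.
Consumer price on the demand curve at x*: 118.89 − 2.08×12.1584 = 93.6005.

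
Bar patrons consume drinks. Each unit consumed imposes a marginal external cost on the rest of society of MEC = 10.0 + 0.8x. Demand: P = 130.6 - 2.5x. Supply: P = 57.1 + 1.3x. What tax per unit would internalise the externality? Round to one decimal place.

Social marginal benefit = demand − MEC = 120.6 - 3.3x.
Set SMB = MC: 120.6 - 3.3x = 57.1 + 1.3x → x* = 13.8043.
The Pigouvian tax equals MEC at x*: 10.0 + 0.8×13.8043 = 21.0434.

tax = 21.0 per unit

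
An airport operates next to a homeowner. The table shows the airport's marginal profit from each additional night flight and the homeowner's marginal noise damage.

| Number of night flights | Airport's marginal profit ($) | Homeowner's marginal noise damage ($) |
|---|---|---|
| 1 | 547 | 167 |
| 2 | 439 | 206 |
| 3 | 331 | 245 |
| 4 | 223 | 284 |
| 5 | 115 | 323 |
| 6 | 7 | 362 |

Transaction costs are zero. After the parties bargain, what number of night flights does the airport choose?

3

Bargaining reaches the level where marginal profit last exceeds marginal noise damage.
That holds through level 3 (331 ≥ 245) but not at 4 (223 < 284).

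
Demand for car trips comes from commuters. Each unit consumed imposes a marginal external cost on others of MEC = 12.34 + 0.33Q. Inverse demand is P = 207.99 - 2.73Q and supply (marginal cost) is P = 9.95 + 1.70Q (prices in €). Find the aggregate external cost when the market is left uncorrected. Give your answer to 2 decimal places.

€881.40

Market equilibrium (private): 9.95 + 1.70Q = 207.99 - 2.73Q → Q_m = 44.7043.
Total external cost = ∫₀^{Q_m} (12.34 + 0.33Q) dQ = 12.34×44.7043 + ½×0.33×44.7043² = 881.3993.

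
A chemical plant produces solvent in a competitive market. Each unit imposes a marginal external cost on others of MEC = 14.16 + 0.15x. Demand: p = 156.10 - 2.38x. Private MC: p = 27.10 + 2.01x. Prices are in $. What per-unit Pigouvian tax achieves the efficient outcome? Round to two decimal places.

Social marginal cost = private MC + MEC = 41.26 + 2.16x.
Set SMC = demand: 41.26 + 2.16x = 156.10 - 2.38x → x* = 25.2952.
The Pigouvian tax equals MEC at x*: 14.16 + 0.15×25.2952 = 17.9543.

tax = $17.95 per unit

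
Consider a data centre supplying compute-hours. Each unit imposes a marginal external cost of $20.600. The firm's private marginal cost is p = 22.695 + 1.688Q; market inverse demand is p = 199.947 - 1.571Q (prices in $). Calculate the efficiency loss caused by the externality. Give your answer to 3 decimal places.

Market equilibrium (private): 22.695 + 1.688Q = 199.947 - 1.571Q → Q_m = 54.3885.
Social marginal cost = private MC + MEC = 43.295 + 1.688Q.
Set SMC = demand: 43.295 + 1.688Q = 199.947 - 1.571Q → Q* = 48.0675.
The welfare-loss triangle has base |Q_m − Q*| and height MEC(Q_m) (the vertical gap between SMC and demand is zero at Q* and MEC at Q_m).
DWL = ½ × 6.3210 × 20.6000 = 65.1063.

DWL = $65.106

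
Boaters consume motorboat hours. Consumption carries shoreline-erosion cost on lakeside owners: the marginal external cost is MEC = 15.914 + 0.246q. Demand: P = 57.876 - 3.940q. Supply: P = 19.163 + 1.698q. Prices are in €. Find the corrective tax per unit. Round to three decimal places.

tax = €16.867 per unit

Social marginal benefit = demand − MEC = 41.962 - 4.186q.
Set SMB = MC: 41.962 - 4.186q = 19.163 + 1.698q → q* = 3.8747.
The Pigouvian tax equals MEC at q*: 15.914 + 0.246×3.8747 = 16.8672.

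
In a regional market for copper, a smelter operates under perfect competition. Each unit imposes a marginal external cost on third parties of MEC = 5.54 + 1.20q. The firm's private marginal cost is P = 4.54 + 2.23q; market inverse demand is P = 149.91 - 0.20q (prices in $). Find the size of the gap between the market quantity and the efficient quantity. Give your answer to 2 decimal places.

Market equilibrium (private): 4.54 + 2.23q = 149.91 - 0.20q → q_m = 59.8230.
Social marginal cost = private MC + MEC = 10.08 + 3.43q.
Set SMC = demand: 10.08 + 3.43q = 149.91 - 0.20q → q* = 38.5207.
Gap = |59.8230 − 38.5207| = 21.3023.

21.30 units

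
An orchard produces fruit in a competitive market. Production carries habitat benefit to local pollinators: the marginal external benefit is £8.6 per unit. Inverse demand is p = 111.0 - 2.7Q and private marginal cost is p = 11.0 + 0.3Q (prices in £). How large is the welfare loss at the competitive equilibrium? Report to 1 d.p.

DWL = £12.3

Market equilibrium (private): 11.0 + 0.3Q = 111.0 - 2.7Q → Q_m = 33.3333.
Social marginal cost = private MC − MEB = 2.4 + 0.3Q.
Set SMC = demand: 2.4 + 0.3Q = 111.0 - 2.7Q → Q* = 36.2000.
Between Q* and Q_m the wedge demand − SMC runs linearly from 0 to MEB(Q_m), so the loss is a triangle.
DWL = ½ × 2.8667 × 8.6000 = 12.3268.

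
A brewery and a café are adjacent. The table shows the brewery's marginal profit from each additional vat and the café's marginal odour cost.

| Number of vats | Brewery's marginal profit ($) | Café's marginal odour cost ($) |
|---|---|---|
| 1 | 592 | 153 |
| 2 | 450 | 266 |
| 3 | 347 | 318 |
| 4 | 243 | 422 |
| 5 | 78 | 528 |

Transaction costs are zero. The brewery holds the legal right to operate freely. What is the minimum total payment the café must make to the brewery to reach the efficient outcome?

$321

Left alone the brewery would choose level 5 (marginal profit stays positive).
Efficient level: k* = 3 (marginal profit ≥ marginal odour cost through 3).
The café must at least cover the brewery's forgone profit from cutting 5→3: 243 + 78 = 321.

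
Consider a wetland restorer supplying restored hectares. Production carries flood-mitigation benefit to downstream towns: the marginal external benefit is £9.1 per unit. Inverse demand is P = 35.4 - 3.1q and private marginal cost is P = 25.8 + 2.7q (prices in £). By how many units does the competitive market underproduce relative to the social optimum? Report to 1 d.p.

1.6 units

Market equilibrium (private): 25.8 + 2.7q = 35.4 - 3.1q → q_m = 1.6552.
Social marginal cost = private MC − MEB = 16.7 + 2.7q.
Set SMC = demand: 16.7 + 2.7q = 35.4 - 3.1q → q* = 3.2241.
Gap = |1.6552 − 3.2241| = 1.5689.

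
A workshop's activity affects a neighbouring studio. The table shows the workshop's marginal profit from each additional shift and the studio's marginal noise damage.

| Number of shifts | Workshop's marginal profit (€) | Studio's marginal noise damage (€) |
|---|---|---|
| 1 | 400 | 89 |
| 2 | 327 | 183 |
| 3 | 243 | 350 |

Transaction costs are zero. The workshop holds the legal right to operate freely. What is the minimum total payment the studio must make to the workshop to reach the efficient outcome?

Left alone the workshop would choose level 3 (marginal profit stays positive).
Efficient level: k* = 2 (marginal profit ≥ marginal noise damage through 2).
The studio must at least cover the workshop's forgone profit from cutting 3→2: 243 = 243.

€243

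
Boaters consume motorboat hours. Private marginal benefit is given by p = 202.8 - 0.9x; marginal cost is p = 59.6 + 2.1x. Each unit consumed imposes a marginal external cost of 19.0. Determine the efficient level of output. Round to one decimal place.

x* = 41.4

Social marginal benefit = demand − MEC = 183.8 - 0.9x.
Set SMB = MC: 183.8 - 0.9x = 59.6 + 2.1x → x* = 41.4000.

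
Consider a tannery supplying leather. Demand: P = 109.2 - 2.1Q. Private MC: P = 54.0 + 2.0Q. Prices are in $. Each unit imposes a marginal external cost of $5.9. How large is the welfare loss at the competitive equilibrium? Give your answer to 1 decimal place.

Market equilibrium (private): 54.0 + 2.0Q = 109.2 - 2.1Q → Q_m = 13.4634.
Social marginal cost = private MC + MEC = 59.9 + 2.0Q.
Set SMC = demand: 59.9 + 2.0Q = 109.2 - 2.1Q → Q* = 12.0244.
The welfare-loss triangle has base |Q_m − Q*| and height MEC(Q_m) (the vertical gap between SMC and demand is zero at Q* and MEC at Q_m).
DWL = ½ × 1.4390 × 5.9000 = 4.2451.

DWL = $4.2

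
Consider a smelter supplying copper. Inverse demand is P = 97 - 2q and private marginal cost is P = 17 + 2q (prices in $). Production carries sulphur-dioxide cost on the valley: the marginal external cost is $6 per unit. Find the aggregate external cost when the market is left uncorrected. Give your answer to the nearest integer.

$120

Market equilibrium (private): 17 + 2q = 97 - 2q → q_m = 20.0000.
Total external cost = MEC × q_m = 6 × 20.0000 = 120.0000.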